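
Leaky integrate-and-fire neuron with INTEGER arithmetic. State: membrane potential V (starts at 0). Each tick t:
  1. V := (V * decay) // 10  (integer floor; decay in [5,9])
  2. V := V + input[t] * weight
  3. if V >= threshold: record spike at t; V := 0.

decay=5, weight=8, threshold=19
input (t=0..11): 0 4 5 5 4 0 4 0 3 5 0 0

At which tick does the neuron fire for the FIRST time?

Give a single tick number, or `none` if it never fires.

t=0: input=0 -> V=0
t=1: input=4 -> V=0 FIRE
t=2: input=5 -> V=0 FIRE
t=3: input=5 -> V=0 FIRE
t=4: input=4 -> V=0 FIRE
t=5: input=0 -> V=0
t=6: input=4 -> V=0 FIRE
t=7: input=0 -> V=0
t=8: input=3 -> V=0 FIRE
t=9: input=5 -> V=0 FIRE
t=10: input=0 -> V=0
t=11: input=0 -> V=0

Answer: 1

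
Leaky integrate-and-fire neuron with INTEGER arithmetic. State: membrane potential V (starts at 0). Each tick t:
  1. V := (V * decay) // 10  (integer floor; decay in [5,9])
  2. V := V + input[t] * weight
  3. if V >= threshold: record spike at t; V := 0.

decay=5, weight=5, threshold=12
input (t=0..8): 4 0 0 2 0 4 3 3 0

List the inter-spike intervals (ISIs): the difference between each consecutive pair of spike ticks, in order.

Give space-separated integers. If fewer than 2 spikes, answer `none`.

Answer: 5 1 1

Derivation:
t=0: input=4 -> V=0 FIRE
t=1: input=0 -> V=0
t=2: input=0 -> V=0
t=3: input=2 -> V=10
t=4: input=0 -> V=5
t=5: input=4 -> V=0 FIRE
t=6: input=3 -> V=0 FIRE
t=7: input=3 -> V=0 FIRE
t=8: input=0 -> V=0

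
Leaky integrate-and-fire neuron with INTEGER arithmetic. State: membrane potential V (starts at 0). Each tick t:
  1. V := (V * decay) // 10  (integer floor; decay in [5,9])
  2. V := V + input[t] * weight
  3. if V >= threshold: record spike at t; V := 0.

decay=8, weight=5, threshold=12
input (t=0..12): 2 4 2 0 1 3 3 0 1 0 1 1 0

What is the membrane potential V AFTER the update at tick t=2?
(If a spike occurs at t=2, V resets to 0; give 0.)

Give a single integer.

t=0: input=2 -> V=10
t=1: input=4 -> V=0 FIRE
t=2: input=2 -> V=10
t=3: input=0 -> V=8
t=4: input=1 -> V=11
t=5: input=3 -> V=0 FIRE
t=6: input=3 -> V=0 FIRE
t=7: input=0 -> V=0
t=8: input=1 -> V=5
t=9: input=0 -> V=4
t=10: input=1 -> V=8
t=11: input=1 -> V=11
t=12: input=0 -> V=8

Answer: 10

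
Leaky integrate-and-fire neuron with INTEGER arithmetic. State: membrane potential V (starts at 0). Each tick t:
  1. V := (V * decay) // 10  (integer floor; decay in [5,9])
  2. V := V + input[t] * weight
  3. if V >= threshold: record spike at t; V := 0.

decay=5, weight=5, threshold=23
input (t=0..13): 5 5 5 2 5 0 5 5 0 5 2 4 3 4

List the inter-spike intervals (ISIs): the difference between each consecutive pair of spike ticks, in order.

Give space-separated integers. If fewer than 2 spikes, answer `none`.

Answer: 1 1 2 2 1 2 2 2

Derivation:
t=0: input=5 -> V=0 FIRE
t=1: input=5 -> V=0 FIRE
t=2: input=5 -> V=0 FIRE
t=3: input=2 -> V=10
t=4: input=5 -> V=0 FIRE
t=5: input=0 -> V=0
t=6: input=5 -> V=0 FIRE
t=7: input=5 -> V=0 FIRE
t=8: input=0 -> V=0
t=9: input=5 -> V=0 FIRE
t=10: input=2 -> V=10
t=11: input=4 -> V=0 FIRE
t=12: input=3 -> V=15
t=13: input=4 -> V=0 FIRE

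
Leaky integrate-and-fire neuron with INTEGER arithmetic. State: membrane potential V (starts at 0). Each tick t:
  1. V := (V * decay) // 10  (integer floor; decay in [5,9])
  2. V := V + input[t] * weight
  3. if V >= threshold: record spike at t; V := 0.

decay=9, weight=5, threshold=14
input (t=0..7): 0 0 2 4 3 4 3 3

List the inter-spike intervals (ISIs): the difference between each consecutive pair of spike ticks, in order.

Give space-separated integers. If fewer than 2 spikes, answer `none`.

Answer: 1 1 1 1

Derivation:
t=0: input=0 -> V=0
t=1: input=0 -> V=0
t=2: input=2 -> V=10
t=3: input=4 -> V=0 FIRE
t=4: input=3 -> V=0 FIRE
t=5: input=4 -> V=0 FIRE
t=6: input=3 -> V=0 FIRE
t=7: input=3 -> V=0 FIRE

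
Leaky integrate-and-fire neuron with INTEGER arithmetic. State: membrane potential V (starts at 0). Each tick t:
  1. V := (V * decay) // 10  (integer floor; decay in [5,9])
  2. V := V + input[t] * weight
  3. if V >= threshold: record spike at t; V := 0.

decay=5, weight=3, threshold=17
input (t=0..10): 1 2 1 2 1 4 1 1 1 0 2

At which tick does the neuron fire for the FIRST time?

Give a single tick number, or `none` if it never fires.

Answer: none

Derivation:
t=0: input=1 -> V=3
t=1: input=2 -> V=7
t=2: input=1 -> V=6
t=3: input=2 -> V=9
t=4: input=1 -> V=7
t=5: input=4 -> V=15
t=6: input=1 -> V=10
t=7: input=1 -> V=8
t=8: input=1 -> V=7
t=9: input=0 -> V=3
t=10: input=2 -> V=7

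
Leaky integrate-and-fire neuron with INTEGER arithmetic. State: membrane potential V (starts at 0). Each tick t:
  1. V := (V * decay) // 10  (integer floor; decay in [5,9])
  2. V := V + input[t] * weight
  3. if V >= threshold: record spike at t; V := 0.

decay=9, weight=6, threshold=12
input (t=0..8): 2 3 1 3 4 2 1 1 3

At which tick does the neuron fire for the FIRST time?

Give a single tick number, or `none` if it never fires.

t=0: input=2 -> V=0 FIRE
t=1: input=3 -> V=0 FIRE
t=2: input=1 -> V=6
t=3: input=3 -> V=0 FIRE
t=4: input=4 -> V=0 FIRE
t=5: input=2 -> V=0 FIRE
t=6: input=1 -> V=6
t=7: input=1 -> V=11
t=8: input=3 -> V=0 FIRE

Answer: 0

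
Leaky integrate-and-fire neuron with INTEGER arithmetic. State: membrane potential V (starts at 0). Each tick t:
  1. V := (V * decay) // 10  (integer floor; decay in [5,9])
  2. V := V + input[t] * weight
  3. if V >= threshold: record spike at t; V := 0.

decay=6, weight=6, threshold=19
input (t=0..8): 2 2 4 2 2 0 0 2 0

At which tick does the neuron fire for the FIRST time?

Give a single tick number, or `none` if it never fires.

t=0: input=2 -> V=12
t=1: input=2 -> V=0 FIRE
t=2: input=4 -> V=0 FIRE
t=3: input=2 -> V=12
t=4: input=2 -> V=0 FIRE
t=5: input=0 -> V=0
t=6: input=0 -> V=0
t=7: input=2 -> V=12
t=8: input=0 -> V=7

Answer: 1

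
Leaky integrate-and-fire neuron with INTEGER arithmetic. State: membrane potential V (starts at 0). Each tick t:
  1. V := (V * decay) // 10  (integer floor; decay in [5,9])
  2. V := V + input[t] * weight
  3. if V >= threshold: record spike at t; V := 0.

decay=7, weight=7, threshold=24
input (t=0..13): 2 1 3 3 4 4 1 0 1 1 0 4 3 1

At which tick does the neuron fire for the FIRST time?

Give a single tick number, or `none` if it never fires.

Answer: 2

Derivation:
t=0: input=2 -> V=14
t=1: input=1 -> V=16
t=2: input=3 -> V=0 FIRE
t=3: input=3 -> V=21
t=4: input=4 -> V=0 FIRE
t=5: input=4 -> V=0 FIRE
t=6: input=1 -> V=7
t=7: input=0 -> V=4
t=8: input=1 -> V=9
t=9: input=1 -> V=13
t=10: input=0 -> V=9
t=11: input=4 -> V=0 FIRE
t=12: input=3 -> V=21
t=13: input=1 -> V=21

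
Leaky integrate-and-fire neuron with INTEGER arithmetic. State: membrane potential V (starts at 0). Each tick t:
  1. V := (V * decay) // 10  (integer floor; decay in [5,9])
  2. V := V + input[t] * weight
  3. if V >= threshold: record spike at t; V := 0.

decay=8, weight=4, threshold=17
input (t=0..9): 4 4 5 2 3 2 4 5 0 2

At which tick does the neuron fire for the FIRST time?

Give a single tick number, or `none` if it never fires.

Answer: 1

Derivation:
t=0: input=4 -> V=16
t=1: input=4 -> V=0 FIRE
t=2: input=5 -> V=0 FIRE
t=3: input=2 -> V=8
t=4: input=3 -> V=0 FIRE
t=5: input=2 -> V=8
t=6: input=4 -> V=0 FIRE
t=7: input=5 -> V=0 FIRE
t=8: input=0 -> V=0
t=9: input=2 -> V=8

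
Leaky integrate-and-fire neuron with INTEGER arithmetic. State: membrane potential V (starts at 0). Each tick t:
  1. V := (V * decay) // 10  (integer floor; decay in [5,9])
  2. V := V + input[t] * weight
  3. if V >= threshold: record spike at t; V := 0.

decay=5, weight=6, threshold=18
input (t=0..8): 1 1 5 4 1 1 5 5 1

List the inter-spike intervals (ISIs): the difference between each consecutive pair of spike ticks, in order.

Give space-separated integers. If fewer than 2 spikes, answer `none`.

Answer: 1 3 1

Derivation:
t=0: input=1 -> V=6
t=1: input=1 -> V=9
t=2: input=5 -> V=0 FIRE
t=3: input=4 -> V=0 FIRE
t=4: input=1 -> V=6
t=5: input=1 -> V=9
t=6: input=5 -> V=0 FIRE
t=7: input=5 -> V=0 FIRE
t=8: input=1 -> V=6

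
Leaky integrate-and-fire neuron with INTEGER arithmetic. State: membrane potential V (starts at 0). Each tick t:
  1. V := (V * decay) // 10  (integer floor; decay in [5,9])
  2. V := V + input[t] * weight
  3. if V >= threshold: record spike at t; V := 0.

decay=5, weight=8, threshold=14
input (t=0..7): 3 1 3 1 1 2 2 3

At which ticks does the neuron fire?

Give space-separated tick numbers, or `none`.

Answer: 0 2 5 6 7

Derivation:
t=0: input=3 -> V=0 FIRE
t=1: input=1 -> V=8
t=2: input=3 -> V=0 FIRE
t=3: input=1 -> V=8
t=4: input=1 -> V=12
t=5: input=2 -> V=0 FIRE
t=6: input=2 -> V=0 FIRE
t=7: input=3 -> V=0 FIRE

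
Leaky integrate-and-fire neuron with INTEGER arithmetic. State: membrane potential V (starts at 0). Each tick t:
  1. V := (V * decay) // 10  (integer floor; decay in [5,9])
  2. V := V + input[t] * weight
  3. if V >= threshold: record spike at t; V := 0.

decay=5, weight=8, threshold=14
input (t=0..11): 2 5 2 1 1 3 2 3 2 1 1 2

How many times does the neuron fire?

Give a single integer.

Answer: 8

Derivation:
t=0: input=2 -> V=0 FIRE
t=1: input=5 -> V=0 FIRE
t=2: input=2 -> V=0 FIRE
t=3: input=1 -> V=8
t=4: input=1 -> V=12
t=5: input=3 -> V=0 FIRE
t=6: input=2 -> V=0 FIRE
t=7: input=3 -> V=0 FIRE
t=8: input=2 -> V=0 FIRE
t=9: input=1 -> V=8
t=10: input=1 -> V=12
t=11: input=2 -> V=0 FIRE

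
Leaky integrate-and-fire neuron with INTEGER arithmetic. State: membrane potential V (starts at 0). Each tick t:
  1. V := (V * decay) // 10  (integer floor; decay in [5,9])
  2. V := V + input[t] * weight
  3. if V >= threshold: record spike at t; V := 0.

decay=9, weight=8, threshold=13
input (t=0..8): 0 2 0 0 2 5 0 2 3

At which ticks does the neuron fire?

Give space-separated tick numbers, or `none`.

Answer: 1 4 5 7 8

Derivation:
t=0: input=0 -> V=0
t=1: input=2 -> V=0 FIRE
t=2: input=0 -> V=0
t=3: input=0 -> V=0
t=4: input=2 -> V=0 FIRE
t=5: input=5 -> V=0 FIRE
t=6: input=0 -> V=0
t=7: input=2 -> V=0 FIRE
t=8: input=3 -> V=0 FIRE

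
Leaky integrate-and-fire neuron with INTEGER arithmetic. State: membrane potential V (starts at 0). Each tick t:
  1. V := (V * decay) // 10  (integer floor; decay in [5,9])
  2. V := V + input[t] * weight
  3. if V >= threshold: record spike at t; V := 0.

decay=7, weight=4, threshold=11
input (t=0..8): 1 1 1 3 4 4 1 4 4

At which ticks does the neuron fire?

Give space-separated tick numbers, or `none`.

t=0: input=1 -> V=4
t=1: input=1 -> V=6
t=2: input=1 -> V=8
t=3: input=3 -> V=0 FIRE
t=4: input=4 -> V=0 FIRE
t=5: input=4 -> V=0 FIRE
t=6: input=1 -> V=4
t=7: input=4 -> V=0 FIRE
t=8: input=4 -> V=0 FIRE

Answer: 3 4 5 7 8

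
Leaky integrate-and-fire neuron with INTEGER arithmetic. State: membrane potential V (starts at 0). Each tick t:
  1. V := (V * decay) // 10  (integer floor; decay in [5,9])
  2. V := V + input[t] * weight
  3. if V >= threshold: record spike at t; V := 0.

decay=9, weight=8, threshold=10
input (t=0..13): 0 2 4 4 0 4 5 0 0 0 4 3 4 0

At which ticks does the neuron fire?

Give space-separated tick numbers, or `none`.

Answer: 1 2 3 5 6 10 11 12

Derivation:
t=0: input=0 -> V=0
t=1: input=2 -> V=0 FIRE
t=2: input=4 -> V=0 FIRE
t=3: input=4 -> V=0 FIRE
t=4: input=0 -> V=0
t=5: input=4 -> V=0 FIRE
t=6: input=5 -> V=0 FIRE
t=7: input=0 -> V=0
t=8: input=0 -> V=0
t=9: input=0 -> V=0
t=10: input=4 -> V=0 FIRE
t=11: input=3 -> V=0 FIRE
t=12: input=4 -> V=0 FIRE
t=13: input=0 -> V=0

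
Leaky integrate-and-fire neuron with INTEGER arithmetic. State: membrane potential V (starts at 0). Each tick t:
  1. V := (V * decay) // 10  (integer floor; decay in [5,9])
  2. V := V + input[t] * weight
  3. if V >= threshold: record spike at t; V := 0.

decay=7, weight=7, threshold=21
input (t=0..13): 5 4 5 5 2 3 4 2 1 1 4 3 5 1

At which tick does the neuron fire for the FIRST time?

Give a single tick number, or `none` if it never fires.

t=0: input=5 -> V=0 FIRE
t=1: input=4 -> V=0 FIRE
t=2: input=5 -> V=0 FIRE
t=3: input=5 -> V=0 FIRE
t=4: input=2 -> V=14
t=5: input=3 -> V=0 FIRE
t=6: input=4 -> V=0 FIRE
t=7: input=2 -> V=14
t=8: input=1 -> V=16
t=9: input=1 -> V=18
t=10: input=4 -> V=0 FIRE
t=11: input=3 -> V=0 FIRE
t=12: input=5 -> V=0 FIRE
t=13: input=1 -> V=7

Answer: 0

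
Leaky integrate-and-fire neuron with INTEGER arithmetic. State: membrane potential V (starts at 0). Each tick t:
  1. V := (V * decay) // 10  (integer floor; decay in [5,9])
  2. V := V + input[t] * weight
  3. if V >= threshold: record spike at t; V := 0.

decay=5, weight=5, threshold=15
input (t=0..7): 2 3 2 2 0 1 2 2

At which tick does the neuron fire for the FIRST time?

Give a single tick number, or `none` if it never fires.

t=0: input=2 -> V=10
t=1: input=3 -> V=0 FIRE
t=2: input=2 -> V=10
t=3: input=2 -> V=0 FIRE
t=4: input=0 -> V=0
t=5: input=1 -> V=5
t=6: input=2 -> V=12
t=7: input=2 -> V=0 FIRE

Answer: 1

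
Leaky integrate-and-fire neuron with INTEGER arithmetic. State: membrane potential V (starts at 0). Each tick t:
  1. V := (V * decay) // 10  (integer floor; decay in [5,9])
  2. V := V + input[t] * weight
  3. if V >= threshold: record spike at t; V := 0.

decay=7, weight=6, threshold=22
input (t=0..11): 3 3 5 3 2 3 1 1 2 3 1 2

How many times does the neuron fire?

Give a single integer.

t=0: input=3 -> V=18
t=1: input=3 -> V=0 FIRE
t=2: input=5 -> V=0 FIRE
t=3: input=3 -> V=18
t=4: input=2 -> V=0 FIRE
t=5: input=3 -> V=18
t=6: input=1 -> V=18
t=7: input=1 -> V=18
t=8: input=2 -> V=0 FIRE
t=9: input=3 -> V=18
t=10: input=1 -> V=18
t=11: input=2 -> V=0 FIRE

Answer: 5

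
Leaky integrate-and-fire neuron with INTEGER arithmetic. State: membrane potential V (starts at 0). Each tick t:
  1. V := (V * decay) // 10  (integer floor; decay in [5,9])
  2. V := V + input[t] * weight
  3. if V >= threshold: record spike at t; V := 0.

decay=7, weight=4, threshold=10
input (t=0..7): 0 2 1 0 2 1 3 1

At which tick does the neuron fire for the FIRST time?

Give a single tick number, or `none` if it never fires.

Answer: 4

Derivation:
t=0: input=0 -> V=0
t=1: input=2 -> V=8
t=2: input=1 -> V=9
t=3: input=0 -> V=6
t=4: input=2 -> V=0 FIRE
t=5: input=1 -> V=4
t=6: input=3 -> V=0 FIRE
t=7: input=1 -> V=4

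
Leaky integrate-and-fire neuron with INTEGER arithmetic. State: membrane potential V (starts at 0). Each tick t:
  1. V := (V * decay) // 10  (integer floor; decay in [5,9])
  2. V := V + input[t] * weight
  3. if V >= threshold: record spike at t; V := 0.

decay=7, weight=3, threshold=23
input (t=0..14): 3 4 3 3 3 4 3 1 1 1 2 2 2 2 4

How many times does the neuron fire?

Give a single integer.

Answer: 2

Derivation:
t=0: input=3 -> V=9
t=1: input=4 -> V=18
t=2: input=3 -> V=21
t=3: input=3 -> V=0 FIRE
t=4: input=3 -> V=9
t=5: input=4 -> V=18
t=6: input=3 -> V=21
t=7: input=1 -> V=17
t=8: input=1 -> V=14
t=9: input=1 -> V=12
t=10: input=2 -> V=14
t=11: input=2 -> V=15
t=12: input=2 -> V=16
t=13: input=2 -> V=17
t=14: input=4 -> V=0 FIRE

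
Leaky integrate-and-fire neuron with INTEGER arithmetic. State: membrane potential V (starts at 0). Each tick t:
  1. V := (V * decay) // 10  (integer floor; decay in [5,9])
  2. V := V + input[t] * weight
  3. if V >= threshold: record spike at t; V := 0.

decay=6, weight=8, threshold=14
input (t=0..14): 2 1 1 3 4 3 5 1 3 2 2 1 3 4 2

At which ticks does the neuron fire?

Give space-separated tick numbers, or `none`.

t=0: input=2 -> V=0 FIRE
t=1: input=1 -> V=8
t=2: input=1 -> V=12
t=3: input=3 -> V=0 FIRE
t=4: input=4 -> V=0 FIRE
t=5: input=3 -> V=0 FIRE
t=6: input=5 -> V=0 FIRE
t=7: input=1 -> V=8
t=8: input=3 -> V=0 FIRE
t=9: input=2 -> V=0 FIRE
t=10: input=2 -> V=0 FIRE
t=11: input=1 -> V=8
t=12: input=3 -> V=0 FIRE
t=13: input=4 -> V=0 FIRE
t=14: input=2 -> V=0 FIRE

Answer: 0 3 4 5 6 8 9 10 12 13 14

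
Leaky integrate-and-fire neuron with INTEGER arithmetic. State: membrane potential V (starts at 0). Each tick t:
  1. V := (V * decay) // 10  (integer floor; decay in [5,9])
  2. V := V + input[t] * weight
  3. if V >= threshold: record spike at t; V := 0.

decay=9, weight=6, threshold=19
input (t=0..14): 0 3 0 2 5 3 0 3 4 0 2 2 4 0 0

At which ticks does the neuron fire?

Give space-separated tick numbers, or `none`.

t=0: input=0 -> V=0
t=1: input=3 -> V=18
t=2: input=0 -> V=16
t=3: input=2 -> V=0 FIRE
t=4: input=5 -> V=0 FIRE
t=5: input=3 -> V=18
t=6: input=0 -> V=16
t=7: input=3 -> V=0 FIRE
t=8: input=4 -> V=0 FIRE
t=9: input=0 -> V=0
t=10: input=2 -> V=12
t=11: input=2 -> V=0 FIRE
t=12: input=4 -> V=0 FIRE
t=13: input=0 -> V=0
t=14: input=0 -> V=0

Answer: 3 4 7 8 11 12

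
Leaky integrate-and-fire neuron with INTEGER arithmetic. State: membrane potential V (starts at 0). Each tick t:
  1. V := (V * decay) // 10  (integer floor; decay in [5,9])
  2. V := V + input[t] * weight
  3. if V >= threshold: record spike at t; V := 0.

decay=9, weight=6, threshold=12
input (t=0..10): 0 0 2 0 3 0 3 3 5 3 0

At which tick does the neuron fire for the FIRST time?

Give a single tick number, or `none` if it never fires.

t=0: input=0 -> V=0
t=1: input=0 -> V=0
t=2: input=2 -> V=0 FIRE
t=3: input=0 -> V=0
t=4: input=3 -> V=0 FIRE
t=5: input=0 -> V=0
t=6: input=3 -> V=0 FIRE
t=7: input=3 -> V=0 FIRE
t=8: input=5 -> V=0 FIRE
t=9: input=3 -> V=0 FIRE
t=10: input=0 -> V=0

Answer: 2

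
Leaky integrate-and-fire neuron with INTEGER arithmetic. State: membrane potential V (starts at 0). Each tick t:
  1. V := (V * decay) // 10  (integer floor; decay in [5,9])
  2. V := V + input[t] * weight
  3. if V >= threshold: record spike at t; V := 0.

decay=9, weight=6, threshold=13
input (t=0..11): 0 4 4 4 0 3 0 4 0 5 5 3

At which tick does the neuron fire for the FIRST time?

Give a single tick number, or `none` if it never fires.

Answer: 1

Derivation:
t=0: input=0 -> V=0
t=1: input=4 -> V=0 FIRE
t=2: input=4 -> V=0 FIRE
t=3: input=4 -> V=0 FIRE
t=4: input=0 -> V=0
t=5: input=3 -> V=0 FIRE
t=6: input=0 -> V=0
t=7: input=4 -> V=0 FIRE
t=8: input=0 -> V=0
t=9: input=5 -> V=0 FIRE
t=10: input=5 -> V=0 FIRE
t=11: input=3 -> V=0 FIRE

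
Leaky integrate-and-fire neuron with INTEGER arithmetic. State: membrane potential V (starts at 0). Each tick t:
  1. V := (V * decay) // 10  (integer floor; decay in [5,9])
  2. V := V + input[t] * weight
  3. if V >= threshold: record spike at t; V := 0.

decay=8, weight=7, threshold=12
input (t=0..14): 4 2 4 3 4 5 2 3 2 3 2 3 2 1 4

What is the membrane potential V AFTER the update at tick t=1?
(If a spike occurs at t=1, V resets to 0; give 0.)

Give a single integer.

t=0: input=4 -> V=0 FIRE
t=1: input=2 -> V=0 FIRE
t=2: input=4 -> V=0 FIRE
t=3: input=3 -> V=0 FIRE
t=4: input=4 -> V=0 FIRE
t=5: input=5 -> V=0 FIRE
t=6: input=2 -> V=0 FIRE
t=7: input=3 -> V=0 FIRE
t=8: input=2 -> V=0 FIRE
t=9: input=3 -> V=0 FIRE
t=10: input=2 -> V=0 FIRE
t=11: input=3 -> V=0 FIRE
t=12: input=2 -> V=0 FIRE
t=13: input=1 -> V=7
t=14: input=4 -> V=0 FIRE

Answer: 0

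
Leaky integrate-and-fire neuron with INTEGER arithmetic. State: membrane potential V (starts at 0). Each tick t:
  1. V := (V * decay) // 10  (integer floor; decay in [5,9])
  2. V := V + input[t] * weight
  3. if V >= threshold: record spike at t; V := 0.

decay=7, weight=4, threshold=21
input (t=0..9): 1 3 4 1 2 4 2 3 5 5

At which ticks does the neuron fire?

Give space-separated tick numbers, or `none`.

Answer: 2 5 8

Derivation:
t=0: input=1 -> V=4
t=1: input=3 -> V=14
t=2: input=4 -> V=0 FIRE
t=3: input=1 -> V=4
t=4: input=2 -> V=10
t=5: input=4 -> V=0 FIRE
t=6: input=2 -> V=8
t=7: input=3 -> V=17
t=8: input=5 -> V=0 FIRE
t=9: input=5 -> V=20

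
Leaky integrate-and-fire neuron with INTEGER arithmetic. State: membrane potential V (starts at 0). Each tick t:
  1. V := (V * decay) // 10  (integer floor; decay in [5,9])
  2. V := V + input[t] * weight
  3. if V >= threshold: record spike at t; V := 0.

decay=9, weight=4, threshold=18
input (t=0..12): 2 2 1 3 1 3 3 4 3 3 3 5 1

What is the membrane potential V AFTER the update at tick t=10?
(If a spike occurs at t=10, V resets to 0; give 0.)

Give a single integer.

Answer: 0

Derivation:
t=0: input=2 -> V=8
t=1: input=2 -> V=15
t=2: input=1 -> V=17
t=3: input=3 -> V=0 FIRE
t=4: input=1 -> V=4
t=5: input=3 -> V=15
t=6: input=3 -> V=0 FIRE
t=7: input=4 -> V=16
t=8: input=3 -> V=0 FIRE
t=9: input=3 -> V=12
t=10: input=3 -> V=0 FIRE
t=11: input=5 -> V=0 FIRE
t=12: input=1 -> V=4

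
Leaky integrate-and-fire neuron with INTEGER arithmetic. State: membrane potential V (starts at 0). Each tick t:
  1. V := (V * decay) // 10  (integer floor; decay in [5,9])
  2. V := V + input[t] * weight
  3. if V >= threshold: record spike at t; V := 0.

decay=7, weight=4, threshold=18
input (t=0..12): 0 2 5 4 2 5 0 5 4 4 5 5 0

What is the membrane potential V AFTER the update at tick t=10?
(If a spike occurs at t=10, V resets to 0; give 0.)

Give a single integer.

Answer: 0

Derivation:
t=0: input=0 -> V=0
t=1: input=2 -> V=8
t=2: input=5 -> V=0 FIRE
t=3: input=4 -> V=16
t=4: input=2 -> V=0 FIRE
t=5: input=5 -> V=0 FIRE
t=6: input=0 -> V=0
t=7: input=5 -> V=0 FIRE
t=8: input=4 -> V=16
t=9: input=4 -> V=0 FIRE
t=10: input=5 -> V=0 FIRE
t=11: input=5 -> V=0 FIRE
t=12: input=0 -> V=0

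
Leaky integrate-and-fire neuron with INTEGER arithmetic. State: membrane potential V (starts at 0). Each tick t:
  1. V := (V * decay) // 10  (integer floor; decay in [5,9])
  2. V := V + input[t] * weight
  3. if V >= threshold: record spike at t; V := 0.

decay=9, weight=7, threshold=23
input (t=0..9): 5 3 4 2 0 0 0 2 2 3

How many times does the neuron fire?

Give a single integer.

t=0: input=5 -> V=0 FIRE
t=1: input=3 -> V=21
t=2: input=4 -> V=0 FIRE
t=3: input=2 -> V=14
t=4: input=0 -> V=12
t=5: input=0 -> V=10
t=6: input=0 -> V=9
t=7: input=2 -> V=22
t=8: input=2 -> V=0 FIRE
t=9: input=3 -> V=21

Answer: 3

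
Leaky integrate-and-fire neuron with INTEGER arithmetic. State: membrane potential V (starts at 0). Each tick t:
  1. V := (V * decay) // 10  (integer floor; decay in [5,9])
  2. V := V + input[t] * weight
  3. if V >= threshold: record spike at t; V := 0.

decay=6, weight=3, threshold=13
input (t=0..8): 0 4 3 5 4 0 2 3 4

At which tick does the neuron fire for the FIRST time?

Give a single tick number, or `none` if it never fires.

Answer: 2

Derivation:
t=0: input=0 -> V=0
t=1: input=4 -> V=12
t=2: input=3 -> V=0 FIRE
t=3: input=5 -> V=0 FIRE
t=4: input=4 -> V=12
t=5: input=0 -> V=7
t=6: input=2 -> V=10
t=7: input=3 -> V=0 FIRE
t=8: input=4 -> V=12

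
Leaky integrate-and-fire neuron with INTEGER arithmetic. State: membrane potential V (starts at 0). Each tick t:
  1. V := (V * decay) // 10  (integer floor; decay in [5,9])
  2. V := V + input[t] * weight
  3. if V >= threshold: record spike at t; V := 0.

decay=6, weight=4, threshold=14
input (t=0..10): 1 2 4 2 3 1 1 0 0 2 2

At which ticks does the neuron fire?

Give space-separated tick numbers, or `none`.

t=0: input=1 -> V=4
t=1: input=2 -> V=10
t=2: input=4 -> V=0 FIRE
t=3: input=2 -> V=8
t=4: input=3 -> V=0 FIRE
t=5: input=1 -> V=4
t=6: input=1 -> V=6
t=7: input=0 -> V=3
t=8: input=0 -> V=1
t=9: input=2 -> V=8
t=10: input=2 -> V=12

Answer: 2 4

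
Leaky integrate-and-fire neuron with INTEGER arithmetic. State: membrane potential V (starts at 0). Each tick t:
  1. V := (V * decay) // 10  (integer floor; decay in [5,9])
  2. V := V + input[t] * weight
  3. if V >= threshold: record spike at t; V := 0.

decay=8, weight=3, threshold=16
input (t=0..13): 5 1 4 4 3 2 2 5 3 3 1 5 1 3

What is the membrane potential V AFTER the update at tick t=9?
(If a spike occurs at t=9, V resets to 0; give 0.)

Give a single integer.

t=0: input=5 -> V=15
t=1: input=1 -> V=15
t=2: input=4 -> V=0 FIRE
t=3: input=4 -> V=12
t=4: input=3 -> V=0 FIRE
t=5: input=2 -> V=6
t=6: input=2 -> V=10
t=7: input=5 -> V=0 FIRE
t=8: input=3 -> V=9
t=9: input=3 -> V=0 FIRE
t=10: input=1 -> V=3
t=11: input=5 -> V=0 FIRE
t=12: input=1 -> V=3
t=13: input=3 -> V=11

Answer: 0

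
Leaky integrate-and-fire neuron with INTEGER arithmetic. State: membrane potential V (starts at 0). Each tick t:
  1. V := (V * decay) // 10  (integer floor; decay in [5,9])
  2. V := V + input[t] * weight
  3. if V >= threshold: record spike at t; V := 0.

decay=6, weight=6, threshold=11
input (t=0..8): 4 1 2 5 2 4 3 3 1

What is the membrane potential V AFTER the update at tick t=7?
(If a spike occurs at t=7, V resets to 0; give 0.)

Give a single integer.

t=0: input=4 -> V=0 FIRE
t=1: input=1 -> V=6
t=2: input=2 -> V=0 FIRE
t=3: input=5 -> V=0 FIRE
t=4: input=2 -> V=0 FIRE
t=5: input=4 -> V=0 FIRE
t=6: input=3 -> V=0 FIRE
t=7: input=3 -> V=0 FIRE
t=8: input=1 -> V=6

Answer: 0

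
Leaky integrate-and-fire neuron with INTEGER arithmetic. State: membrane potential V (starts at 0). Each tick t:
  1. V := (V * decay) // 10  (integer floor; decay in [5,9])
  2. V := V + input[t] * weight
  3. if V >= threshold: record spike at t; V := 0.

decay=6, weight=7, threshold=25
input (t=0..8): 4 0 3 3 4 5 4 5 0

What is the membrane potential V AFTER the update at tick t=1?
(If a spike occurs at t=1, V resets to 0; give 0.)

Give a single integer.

t=0: input=4 -> V=0 FIRE
t=1: input=0 -> V=0
t=2: input=3 -> V=21
t=3: input=3 -> V=0 FIRE
t=4: input=4 -> V=0 FIRE
t=5: input=5 -> V=0 FIRE
t=6: input=4 -> V=0 FIRE
t=7: input=5 -> V=0 FIRE
t=8: input=0 -> V=0

Answer: 0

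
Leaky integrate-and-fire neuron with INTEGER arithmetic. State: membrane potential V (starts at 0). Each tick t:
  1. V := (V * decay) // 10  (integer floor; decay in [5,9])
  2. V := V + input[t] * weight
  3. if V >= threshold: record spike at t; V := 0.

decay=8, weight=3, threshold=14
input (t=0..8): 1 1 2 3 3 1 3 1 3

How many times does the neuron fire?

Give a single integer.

t=0: input=1 -> V=3
t=1: input=1 -> V=5
t=2: input=2 -> V=10
t=3: input=3 -> V=0 FIRE
t=4: input=3 -> V=9
t=5: input=1 -> V=10
t=6: input=3 -> V=0 FIRE
t=7: input=1 -> V=3
t=8: input=3 -> V=11

Answer: 2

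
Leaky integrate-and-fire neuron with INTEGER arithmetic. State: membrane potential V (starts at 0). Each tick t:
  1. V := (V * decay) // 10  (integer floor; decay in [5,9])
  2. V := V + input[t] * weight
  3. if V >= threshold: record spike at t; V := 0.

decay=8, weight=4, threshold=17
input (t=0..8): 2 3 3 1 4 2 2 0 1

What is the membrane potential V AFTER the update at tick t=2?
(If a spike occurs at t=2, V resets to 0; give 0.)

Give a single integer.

t=0: input=2 -> V=8
t=1: input=3 -> V=0 FIRE
t=2: input=3 -> V=12
t=3: input=1 -> V=13
t=4: input=4 -> V=0 FIRE
t=5: input=2 -> V=8
t=6: input=2 -> V=14
t=7: input=0 -> V=11
t=8: input=1 -> V=12

Answer: 12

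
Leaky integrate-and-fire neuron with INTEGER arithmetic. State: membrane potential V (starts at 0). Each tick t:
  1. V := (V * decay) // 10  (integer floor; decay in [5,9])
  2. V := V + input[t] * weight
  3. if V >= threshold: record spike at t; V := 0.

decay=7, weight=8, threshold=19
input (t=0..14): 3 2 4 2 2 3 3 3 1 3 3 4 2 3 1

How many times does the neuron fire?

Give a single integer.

t=0: input=3 -> V=0 FIRE
t=1: input=2 -> V=16
t=2: input=4 -> V=0 FIRE
t=3: input=2 -> V=16
t=4: input=2 -> V=0 FIRE
t=5: input=3 -> V=0 FIRE
t=6: input=3 -> V=0 FIRE
t=7: input=3 -> V=0 FIRE
t=8: input=1 -> V=8
t=9: input=3 -> V=0 FIRE
t=10: input=3 -> V=0 FIRE
t=11: input=4 -> V=0 FIRE
t=12: input=2 -> V=16
t=13: input=3 -> V=0 FIRE
t=14: input=1 -> V=8

Answer: 10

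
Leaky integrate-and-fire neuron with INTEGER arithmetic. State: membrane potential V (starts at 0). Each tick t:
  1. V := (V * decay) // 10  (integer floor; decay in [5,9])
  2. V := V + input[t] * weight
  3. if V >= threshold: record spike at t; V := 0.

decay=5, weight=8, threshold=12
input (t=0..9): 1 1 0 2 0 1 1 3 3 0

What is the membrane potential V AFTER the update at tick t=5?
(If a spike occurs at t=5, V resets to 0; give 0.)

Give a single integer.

Answer: 8

Derivation:
t=0: input=1 -> V=8
t=1: input=1 -> V=0 FIRE
t=2: input=0 -> V=0
t=3: input=2 -> V=0 FIRE
t=4: input=0 -> V=0
t=5: input=1 -> V=8
t=6: input=1 -> V=0 FIRE
t=7: input=3 -> V=0 FIRE
t=8: input=3 -> V=0 FIRE
t=9: input=0 -> V=0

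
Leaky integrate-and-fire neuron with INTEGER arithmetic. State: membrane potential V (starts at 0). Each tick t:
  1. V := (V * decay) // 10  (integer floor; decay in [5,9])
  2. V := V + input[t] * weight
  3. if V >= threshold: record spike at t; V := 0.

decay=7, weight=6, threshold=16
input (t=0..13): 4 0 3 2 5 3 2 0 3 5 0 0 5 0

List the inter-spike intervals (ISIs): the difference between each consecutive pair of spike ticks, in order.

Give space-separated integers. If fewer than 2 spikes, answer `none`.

Answer: 2 2 1 3 1 3

Derivation:
t=0: input=4 -> V=0 FIRE
t=1: input=0 -> V=0
t=2: input=3 -> V=0 FIRE
t=3: input=2 -> V=12
t=4: input=5 -> V=0 FIRE
t=5: input=3 -> V=0 FIRE
t=6: input=2 -> V=12
t=7: input=0 -> V=8
t=8: input=3 -> V=0 FIRE
t=9: input=5 -> V=0 FIRE
t=10: input=0 -> V=0
t=11: input=0 -> V=0
t=12: input=5 -> V=0 FIRE
t=13: input=0 -> V=0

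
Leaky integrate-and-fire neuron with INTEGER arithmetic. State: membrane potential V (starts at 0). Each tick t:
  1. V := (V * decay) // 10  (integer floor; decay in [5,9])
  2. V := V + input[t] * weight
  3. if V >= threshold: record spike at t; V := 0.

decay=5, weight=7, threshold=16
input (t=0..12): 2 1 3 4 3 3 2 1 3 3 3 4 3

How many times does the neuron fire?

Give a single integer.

Answer: 9

Derivation:
t=0: input=2 -> V=14
t=1: input=1 -> V=14
t=2: input=3 -> V=0 FIRE
t=3: input=4 -> V=0 FIRE
t=4: input=3 -> V=0 FIRE
t=5: input=3 -> V=0 FIRE
t=6: input=2 -> V=14
t=7: input=1 -> V=14
t=8: input=3 -> V=0 FIRE
t=9: input=3 -> V=0 FIRE
t=10: input=3 -> V=0 FIRE
t=11: input=4 -> V=0 FIRE
t=12: input=3 -> V=0 FIRE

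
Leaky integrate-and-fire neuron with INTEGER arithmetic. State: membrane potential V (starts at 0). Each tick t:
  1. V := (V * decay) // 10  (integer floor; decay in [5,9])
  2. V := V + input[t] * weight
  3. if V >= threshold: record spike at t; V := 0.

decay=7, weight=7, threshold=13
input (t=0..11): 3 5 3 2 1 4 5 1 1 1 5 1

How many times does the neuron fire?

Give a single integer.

t=0: input=3 -> V=0 FIRE
t=1: input=5 -> V=0 FIRE
t=2: input=3 -> V=0 FIRE
t=3: input=2 -> V=0 FIRE
t=4: input=1 -> V=7
t=5: input=4 -> V=0 FIRE
t=6: input=5 -> V=0 FIRE
t=7: input=1 -> V=7
t=8: input=1 -> V=11
t=9: input=1 -> V=0 FIRE
t=10: input=5 -> V=0 FIRE
t=11: input=1 -> V=7

Answer: 8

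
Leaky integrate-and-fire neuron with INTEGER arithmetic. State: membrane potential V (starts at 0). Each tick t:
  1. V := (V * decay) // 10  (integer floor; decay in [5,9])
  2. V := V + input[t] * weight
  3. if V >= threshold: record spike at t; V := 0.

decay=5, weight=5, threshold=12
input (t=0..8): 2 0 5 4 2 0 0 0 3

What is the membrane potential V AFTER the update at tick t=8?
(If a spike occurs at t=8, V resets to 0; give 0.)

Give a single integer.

t=0: input=2 -> V=10
t=1: input=0 -> V=5
t=2: input=5 -> V=0 FIRE
t=3: input=4 -> V=0 FIRE
t=4: input=2 -> V=10
t=5: input=0 -> V=5
t=6: input=0 -> V=2
t=7: input=0 -> V=1
t=8: input=3 -> V=0 FIRE

Answer: 0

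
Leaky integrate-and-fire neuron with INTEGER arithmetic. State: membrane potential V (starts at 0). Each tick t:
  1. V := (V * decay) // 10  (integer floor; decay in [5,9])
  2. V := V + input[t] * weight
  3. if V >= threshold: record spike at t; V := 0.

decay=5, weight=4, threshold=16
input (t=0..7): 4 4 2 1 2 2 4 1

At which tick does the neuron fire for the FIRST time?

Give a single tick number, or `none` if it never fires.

t=0: input=4 -> V=0 FIRE
t=1: input=4 -> V=0 FIRE
t=2: input=2 -> V=8
t=3: input=1 -> V=8
t=4: input=2 -> V=12
t=5: input=2 -> V=14
t=6: input=4 -> V=0 FIRE
t=7: input=1 -> V=4

Answer: 0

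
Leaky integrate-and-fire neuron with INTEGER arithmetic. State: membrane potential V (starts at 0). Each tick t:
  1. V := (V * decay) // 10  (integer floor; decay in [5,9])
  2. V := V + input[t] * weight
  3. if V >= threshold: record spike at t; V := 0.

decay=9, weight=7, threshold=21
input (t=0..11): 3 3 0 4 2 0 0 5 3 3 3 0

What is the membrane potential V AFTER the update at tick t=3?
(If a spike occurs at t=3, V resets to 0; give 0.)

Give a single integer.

Answer: 0

Derivation:
t=0: input=3 -> V=0 FIRE
t=1: input=3 -> V=0 FIRE
t=2: input=0 -> V=0
t=3: input=4 -> V=0 FIRE
t=4: input=2 -> V=14
t=5: input=0 -> V=12
t=6: input=0 -> V=10
t=7: input=5 -> V=0 FIRE
t=8: input=3 -> V=0 FIRE
t=9: input=3 -> V=0 FIRE
t=10: input=3 -> V=0 FIRE
t=11: input=0 -> V=0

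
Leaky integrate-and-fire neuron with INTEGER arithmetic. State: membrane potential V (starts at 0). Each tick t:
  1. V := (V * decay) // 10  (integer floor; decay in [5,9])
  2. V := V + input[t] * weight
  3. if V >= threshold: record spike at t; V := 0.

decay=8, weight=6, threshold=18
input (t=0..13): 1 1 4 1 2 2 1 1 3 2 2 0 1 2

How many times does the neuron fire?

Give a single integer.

Answer: 4

Derivation:
t=0: input=1 -> V=6
t=1: input=1 -> V=10
t=2: input=4 -> V=0 FIRE
t=3: input=1 -> V=6
t=4: input=2 -> V=16
t=5: input=2 -> V=0 FIRE
t=6: input=1 -> V=6
t=7: input=1 -> V=10
t=8: input=3 -> V=0 FIRE
t=9: input=2 -> V=12
t=10: input=2 -> V=0 FIRE
t=11: input=0 -> V=0
t=12: input=1 -> V=6
t=13: input=2 -> V=16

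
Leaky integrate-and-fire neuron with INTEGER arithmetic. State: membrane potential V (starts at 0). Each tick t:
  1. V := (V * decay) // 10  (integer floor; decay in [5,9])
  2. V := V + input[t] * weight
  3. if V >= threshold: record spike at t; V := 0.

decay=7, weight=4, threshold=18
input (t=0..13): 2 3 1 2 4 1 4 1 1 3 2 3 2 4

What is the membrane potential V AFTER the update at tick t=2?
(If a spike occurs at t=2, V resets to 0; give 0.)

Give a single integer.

Answer: 15

Derivation:
t=0: input=2 -> V=8
t=1: input=3 -> V=17
t=2: input=1 -> V=15
t=3: input=2 -> V=0 FIRE
t=4: input=4 -> V=16
t=5: input=1 -> V=15
t=6: input=4 -> V=0 FIRE
t=7: input=1 -> V=4
t=8: input=1 -> V=6
t=9: input=3 -> V=16
t=10: input=2 -> V=0 FIRE
t=11: input=3 -> V=12
t=12: input=2 -> V=16
t=13: input=4 -> V=0 FIRE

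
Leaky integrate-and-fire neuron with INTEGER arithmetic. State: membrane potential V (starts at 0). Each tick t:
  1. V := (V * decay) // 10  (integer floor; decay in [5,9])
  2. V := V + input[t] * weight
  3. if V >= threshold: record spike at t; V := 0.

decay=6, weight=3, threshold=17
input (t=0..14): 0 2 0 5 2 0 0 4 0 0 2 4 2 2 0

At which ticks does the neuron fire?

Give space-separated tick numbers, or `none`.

t=0: input=0 -> V=0
t=1: input=2 -> V=6
t=2: input=0 -> V=3
t=3: input=5 -> V=16
t=4: input=2 -> V=15
t=5: input=0 -> V=9
t=6: input=0 -> V=5
t=7: input=4 -> V=15
t=8: input=0 -> V=9
t=9: input=0 -> V=5
t=10: input=2 -> V=9
t=11: input=4 -> V=0 FIRE
t=12: input=2 -> V=6
t=13: input=2 -> V=9
t=14: input=0 -> V=5

Answer: 11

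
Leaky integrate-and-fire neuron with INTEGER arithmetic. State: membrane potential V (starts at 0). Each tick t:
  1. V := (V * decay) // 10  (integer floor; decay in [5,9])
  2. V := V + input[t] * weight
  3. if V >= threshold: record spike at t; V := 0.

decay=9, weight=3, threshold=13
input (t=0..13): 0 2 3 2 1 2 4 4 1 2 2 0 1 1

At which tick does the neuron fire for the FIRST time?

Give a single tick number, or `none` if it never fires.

t=0: input=0 -> V=0
t=1: input=2 -> V=6
t=2: input=3 -> V=0 FIRE
t=3: input=2 -> V=6
t=4: input=1 -> V=8
t=5: input=2 -> V=0 FIRE
t=6: input=4 -> V=12
t=7: input=4 -> V=0 FIRE
t=8: input=1 -> V=3
t=9: input=2 -> V=8
t=10: input=2 -> V=0 FIRE
t=11: input=0 -> V=0
t=12: input=1 -> V=3
t=13: input=1 -> V=5

Answer: 2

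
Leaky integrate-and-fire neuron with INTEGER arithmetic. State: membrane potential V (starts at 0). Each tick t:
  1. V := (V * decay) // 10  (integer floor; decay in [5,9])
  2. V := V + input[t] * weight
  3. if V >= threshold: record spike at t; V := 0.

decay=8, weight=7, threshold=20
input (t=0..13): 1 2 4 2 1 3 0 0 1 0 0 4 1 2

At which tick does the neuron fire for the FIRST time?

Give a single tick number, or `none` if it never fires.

t=0: input=1 -> V=7
t=1: input=2 -> V=19
t=2: input=4 -> V=0 FIRE
t=3: input=2 -> V=14
t=4: input=1 -> V=18
t=5: input=3 -> V=0 FIRE
t=6: input=0 -> V=0
t=7: input=0 -> V=0
t=8: input=1 -> V=7
t=9: input=0 -> V=5
t=10: input=0 -> V=4
t=11: input=4 -> V=0 FIRE
t=12: input=1 -> V=7
t=13: input=2 -> V=19

Answer: 2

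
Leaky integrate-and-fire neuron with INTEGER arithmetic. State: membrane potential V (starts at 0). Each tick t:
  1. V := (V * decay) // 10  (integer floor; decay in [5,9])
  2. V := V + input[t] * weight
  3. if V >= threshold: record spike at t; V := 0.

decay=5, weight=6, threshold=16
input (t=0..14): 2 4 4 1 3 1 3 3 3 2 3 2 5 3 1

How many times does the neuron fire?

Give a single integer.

Answer: 9

Derivation:
t=0: input=2 -> V=12
t=1: input=4 -> V=0 FIRE
t=2: input=4 -> V=0 FIRE
t=3: input=1 -> V=6
t=4: input=3 -> V=0 FIRE
t=5: input=1 -> V=6
t=6: input=3 -> V=0 FIRE
t=7: input=3 -> V=0 FIRE
t=8: input=3 -> V=0 FIRE
t=9: input=2 -> V=12
t=10: input=3 -> V=0 FIRE
t=11: input=2 -> V=12
t=12: input=5 -> V=0 FIRE
t=13: input=3 -> V=0 FIRE
t=14: input=1 -> V=6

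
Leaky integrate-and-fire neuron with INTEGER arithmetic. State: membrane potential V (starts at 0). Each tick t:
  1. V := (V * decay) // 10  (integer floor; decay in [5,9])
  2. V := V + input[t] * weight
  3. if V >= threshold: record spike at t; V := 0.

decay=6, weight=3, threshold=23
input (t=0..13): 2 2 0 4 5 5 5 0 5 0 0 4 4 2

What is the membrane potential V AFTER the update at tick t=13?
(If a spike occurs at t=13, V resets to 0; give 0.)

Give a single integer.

t=0: input=2 -> V=6
t=1: input=2 -> V=9
t=2: input=0 -> V=5
t=3: input=4 -> V=15
t=4: input=5 -> V=0 FIRE
t=5: input=5 -> V=15
t=6: input=5 -> V=0 FIRE
t=7: input=0 -> V=0
t=8: input=5 -> V=15
t=9: input=0 -> V=9
t=10: input=0 -> V=5
t=11: input=4 -> V=15
t=12: input=4 -> V=21
t=13: input=2 -> V=18

Answer: 18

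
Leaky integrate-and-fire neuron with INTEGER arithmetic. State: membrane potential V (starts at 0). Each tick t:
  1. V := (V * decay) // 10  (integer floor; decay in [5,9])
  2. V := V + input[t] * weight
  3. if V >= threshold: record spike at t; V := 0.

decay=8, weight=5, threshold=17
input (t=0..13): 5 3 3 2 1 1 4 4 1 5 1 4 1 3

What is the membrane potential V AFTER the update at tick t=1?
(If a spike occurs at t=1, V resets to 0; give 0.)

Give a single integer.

Answer: 15

Derivation:
t=0: input=5 -> V=0 FIRE
t=1: input=3 -> V=15
t=2: input=3 -> V=0 FIRE
t=3: input=2 -> V=10
t=4: input=1 -> V=13
t=5: input=1 -> V=15
t=6: input=4 -> V=0 FIRE
t=7: input=4 -> V=0 FIRE
t=8: input=1 -> V=5
t=9: input=5 -> V=0 FIRE
t=10: input=1 -> V=5
t=11: input=4 -> V=0 FIRE
t=12: input=1 -> V=5
t=13: input=3 -> V=0 FIRE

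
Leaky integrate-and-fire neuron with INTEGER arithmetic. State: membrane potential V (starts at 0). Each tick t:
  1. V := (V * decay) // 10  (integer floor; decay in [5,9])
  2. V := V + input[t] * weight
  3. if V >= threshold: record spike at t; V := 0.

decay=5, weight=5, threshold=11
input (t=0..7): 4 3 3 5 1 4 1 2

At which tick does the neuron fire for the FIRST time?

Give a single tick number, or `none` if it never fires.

t=0: input=4 -> V=0 FIRE
t=1: input=3 -> V=0 FIRE
t=2: input=3 -> V=0 FIRE
t=3: input=5 -> V=0 FIRE
t=4: input=1 -> V=5
t=5: input=4 -> V=0 FIRE
t=6: input=1 -> V=5
t=7: input=2 -> V=0 FIRE

Answer: 0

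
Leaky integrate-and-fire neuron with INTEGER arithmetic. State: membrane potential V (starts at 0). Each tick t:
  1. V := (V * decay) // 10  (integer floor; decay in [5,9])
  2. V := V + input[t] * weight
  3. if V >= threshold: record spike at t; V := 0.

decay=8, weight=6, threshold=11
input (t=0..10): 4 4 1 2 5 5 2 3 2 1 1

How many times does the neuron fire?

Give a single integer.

Answer: 8

Derivation:
t=0: input=4 -> V=0 FIRE
t=1: input=4 -> V=0 FIRE
t=2: input=1 -> V=6
t=3: input=2 -> V=0 FIRE
t=4: input=5 -> V=0 FIRE
t=5: input=5 -> V=0 FIRE
t=6: input=2 -> V=0 FIRE
t=7: input=3 -> V=0 FIRE
t=8: input=2 -> V=0 FIRE
t=9: input=1 -> V=6
t=10: input=1 -> V=10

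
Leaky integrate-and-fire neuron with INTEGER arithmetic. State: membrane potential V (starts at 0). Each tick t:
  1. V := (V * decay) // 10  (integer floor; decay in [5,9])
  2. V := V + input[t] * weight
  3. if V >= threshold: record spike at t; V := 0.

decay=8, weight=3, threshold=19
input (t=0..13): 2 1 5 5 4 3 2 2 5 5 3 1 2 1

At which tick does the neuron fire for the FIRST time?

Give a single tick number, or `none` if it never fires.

t=0: input=2 -> V=6
t=1: input=1 -> V=7
t=2: input=5 -> V=0 FIRE
t=3: input=5 -> V=15
t=4: input=4 -> V=0 FIRE
t=5: input=3 -> V=9
t=6: input=2 -> V=13
t=7: input=2 -> V=16
t=8: input=5 -> V=0 FIRE
t=9: input=5 -> V=15
t=10: input=3 -> V=0 FIRE
t=11: input=1 -> V=3
t=12: input=2 -> V=8
t=13: input=1 -> V=9

Answer: 2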